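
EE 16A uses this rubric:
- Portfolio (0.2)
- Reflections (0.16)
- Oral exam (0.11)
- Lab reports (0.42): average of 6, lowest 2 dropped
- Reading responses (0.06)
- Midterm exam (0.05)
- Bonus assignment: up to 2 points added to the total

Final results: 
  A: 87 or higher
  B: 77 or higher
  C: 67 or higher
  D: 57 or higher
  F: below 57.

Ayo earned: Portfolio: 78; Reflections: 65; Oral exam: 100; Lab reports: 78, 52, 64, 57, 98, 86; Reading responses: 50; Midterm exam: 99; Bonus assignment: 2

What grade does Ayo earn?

B

Lab reports: drop 52, 57 → average of remaining 4 = 326/4 = 81.5
Weighted total:
  Portfolio 78 × 0.2 = 15.6
  Reflections 65 × 0.16 = 10.4
  Oral exam 100 × 0.11 = 11
  Lab reports 81.5 × 0.42 = 34.23
  Reading responses 50 × 0.06 = 3
  Midterm exam 99 × 0.05 = 4.95
Sum = 79.18
Bonus assignment: 79.18 + 2 = 81.18
81.18 is ≥ 77 and < 87 → B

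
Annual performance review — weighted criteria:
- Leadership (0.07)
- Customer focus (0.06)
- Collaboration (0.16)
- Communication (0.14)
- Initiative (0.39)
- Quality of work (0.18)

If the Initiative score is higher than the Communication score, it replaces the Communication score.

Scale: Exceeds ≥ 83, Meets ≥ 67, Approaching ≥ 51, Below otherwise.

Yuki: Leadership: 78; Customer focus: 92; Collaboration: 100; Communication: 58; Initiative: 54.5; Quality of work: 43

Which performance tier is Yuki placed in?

Initiative (54.5) ≤ Communication (58), so Communication stays at 58.
Weighted total:
  Leadership 78 × 0.07 = 5.46
  Customer focus 92 × 0.06 = 5.52
  Collaboration 100 × 0.16 = 16
  Communication 58 × 0.14 = 8.12
  Initiative 54.5 × 0.39 = 21.255
  Quality of work 43 × 0.18 = 7.74
Sum = 64.095
64.095 is ≥ 51 and < 67 → Approaching

Approaching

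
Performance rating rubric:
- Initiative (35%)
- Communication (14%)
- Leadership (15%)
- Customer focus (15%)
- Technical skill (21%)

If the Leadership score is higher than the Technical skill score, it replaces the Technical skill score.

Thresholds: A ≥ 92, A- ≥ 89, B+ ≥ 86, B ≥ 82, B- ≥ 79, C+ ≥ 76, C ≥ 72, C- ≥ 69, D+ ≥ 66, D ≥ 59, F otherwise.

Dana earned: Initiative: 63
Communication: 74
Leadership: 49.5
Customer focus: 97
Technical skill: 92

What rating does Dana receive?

C

Leadership (49.5) ≤ Technical skill (92), so Technical skill stays at 92.
Weighted total:
  Initiative 63 × 0.35 = 22.05
  Communication 74 × 0.14 = 10.36
  Leadership 49.5 × 0.15 = 7.425
  Customer focus 97 × 0.15 = 14.55
  Technical skill 92 × 0.21 = 19.32
Sum = 73.705
73.705 is ≥ 72 and < 76 → C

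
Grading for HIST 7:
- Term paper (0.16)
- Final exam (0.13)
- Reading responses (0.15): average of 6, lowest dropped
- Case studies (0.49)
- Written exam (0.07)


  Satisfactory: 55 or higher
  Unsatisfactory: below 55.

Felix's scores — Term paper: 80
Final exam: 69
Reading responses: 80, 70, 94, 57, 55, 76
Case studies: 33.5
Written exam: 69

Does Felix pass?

Reading responses: drop 55 → average of remaining 5 = 377/5 = 75.4
Weighted total:
  Term paper 80 × 0.16 = 12.8
  Final exam 69 × 0.13 = 8.97
  Reading responses 75.4 × 0.15 = 11.31
  Case studies 33.5 × 0.49 = 16.415
  Written exam 69 × 0.07 = 4.83
Sum = 54.325
54.325 < 55 → Unsatisfactory

Unsatisfactory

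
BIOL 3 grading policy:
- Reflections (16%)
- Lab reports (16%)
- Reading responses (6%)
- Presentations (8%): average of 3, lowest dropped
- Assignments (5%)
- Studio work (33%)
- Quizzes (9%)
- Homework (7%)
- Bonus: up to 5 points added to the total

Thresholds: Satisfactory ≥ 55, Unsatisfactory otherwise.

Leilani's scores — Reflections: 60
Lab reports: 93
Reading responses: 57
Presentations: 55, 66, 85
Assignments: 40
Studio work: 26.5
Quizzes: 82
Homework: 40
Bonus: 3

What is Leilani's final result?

Presentations: drop 55 → average of remaining 2 = 151/2 = 75.5
Weighted total:
  Reflections 60 × 0.16 = 9.6
  Lab reports 93 × 0.16 = 14.88
  Reading responses 57 × 0.06 = 3.42
  Presentations 75.5 × 0.08 = 6.04
  Assignments 40 × 0.05 = 2
  Studio work 26.5 × 0.33 = 8.745
  Quizzes 82 × 0.09 = 7.38
  Homework 40 × 0.07 = 2.8
Sum = 54.865
Bonus: 54.865 + 3 = 57.865
57.865 ≥ 55 → Satisfactory

Satisfactory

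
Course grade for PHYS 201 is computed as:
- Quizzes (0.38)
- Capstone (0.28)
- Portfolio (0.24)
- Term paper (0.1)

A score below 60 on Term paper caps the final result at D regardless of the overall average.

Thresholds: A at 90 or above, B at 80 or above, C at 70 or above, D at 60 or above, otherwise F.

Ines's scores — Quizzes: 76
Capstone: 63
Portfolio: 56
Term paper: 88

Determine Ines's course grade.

D

Term paper score 88 ≥ 60: minimum met.
Weighted total:
  Quizzes 76 × 0.38 = 28.88
  Capstone 63 × 0.28 = 17.64
  Portfolio 56 × 0.24 = 13.44
  Term paper 88 × 0.1 = 8.8
Sum = 68.76
68.76 is ≥ 60 and < 70 → D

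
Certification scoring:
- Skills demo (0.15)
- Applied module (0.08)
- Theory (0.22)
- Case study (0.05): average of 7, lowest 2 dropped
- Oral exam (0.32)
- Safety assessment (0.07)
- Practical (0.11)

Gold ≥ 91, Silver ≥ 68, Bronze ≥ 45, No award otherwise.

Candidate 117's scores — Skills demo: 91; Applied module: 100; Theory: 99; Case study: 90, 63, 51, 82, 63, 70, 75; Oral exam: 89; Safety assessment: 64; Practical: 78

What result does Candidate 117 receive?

Silver

Case study: drop 51, 63 → average of remaining 5 = 380/5 = 76
Weighted total:
  Skills demo 91 × 0.15 = 13.65
  Applied module 100 × 0.08 = 8
  Theory 99 × 0.22 = 21.78
  Case study 76 × 0.05 = 3.8
  Oral exam 89 × 0.32 = 28.48
  Safety assessment 64 × 0.07 = 4.48
  Practical 78 × 0.11 = 8.58
Sum = 88.77
88.77 is ≥ 68 and < 91 → Silver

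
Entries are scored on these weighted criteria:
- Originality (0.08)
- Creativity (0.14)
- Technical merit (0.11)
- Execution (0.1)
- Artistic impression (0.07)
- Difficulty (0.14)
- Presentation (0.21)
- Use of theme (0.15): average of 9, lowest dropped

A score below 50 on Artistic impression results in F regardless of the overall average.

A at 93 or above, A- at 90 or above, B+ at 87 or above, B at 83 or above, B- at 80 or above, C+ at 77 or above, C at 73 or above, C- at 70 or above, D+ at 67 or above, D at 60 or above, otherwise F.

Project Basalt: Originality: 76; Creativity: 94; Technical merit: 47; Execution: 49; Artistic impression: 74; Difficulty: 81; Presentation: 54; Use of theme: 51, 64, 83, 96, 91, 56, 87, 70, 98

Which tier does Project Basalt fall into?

D+

Use of theme: drop 51 → average of remaining 8 = 645/8 = 80.625
Artistic impression score 74 ≥ 50: minimum met.
Weighted total:
  Originality 76 × 0.08 = 6.08
  Creativity 94 × 0.14 = 13.16
  Technical merit 47 × 0.11 = 5.17
  Execution 49 × 0.1 = 4.9
  Artistic impression 74 × 0.07 = 5.18
  Difficulty 81 × 0.14 = 11.34
  Presentation 54 × 0.21 = 11.34
  Use of theme 80.625 × 0.15 = 12.09375
Sum = 69.26375
69.26375 is ≥ 67 and < 70 → D+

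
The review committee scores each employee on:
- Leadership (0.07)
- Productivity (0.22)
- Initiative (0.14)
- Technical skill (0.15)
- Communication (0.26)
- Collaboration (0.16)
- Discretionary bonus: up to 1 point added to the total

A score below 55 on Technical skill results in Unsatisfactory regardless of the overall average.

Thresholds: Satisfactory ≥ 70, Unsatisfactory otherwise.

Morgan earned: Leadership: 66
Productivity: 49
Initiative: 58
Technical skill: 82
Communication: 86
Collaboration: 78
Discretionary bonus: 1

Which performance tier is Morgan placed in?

Satisfactory

Technical skill score 82 ≥ 55: minimum met.
Weighted total:
  Leadership 66 × 0.07 = 4.62
  Productivity 49 × 0.22 = 10.78
  Initiative 58 × 0.14 = 8.12
  Technical skill 82 × 0.15 = 12.3
  Communication 86 × 0.26 = 22.36
  Collaboration 78 × 0.16 = 12.48
Sum = 70.66
Discretionary bonus: 70.66 + 1 = 71.66
71.66 ≥ 70 → Satisfactory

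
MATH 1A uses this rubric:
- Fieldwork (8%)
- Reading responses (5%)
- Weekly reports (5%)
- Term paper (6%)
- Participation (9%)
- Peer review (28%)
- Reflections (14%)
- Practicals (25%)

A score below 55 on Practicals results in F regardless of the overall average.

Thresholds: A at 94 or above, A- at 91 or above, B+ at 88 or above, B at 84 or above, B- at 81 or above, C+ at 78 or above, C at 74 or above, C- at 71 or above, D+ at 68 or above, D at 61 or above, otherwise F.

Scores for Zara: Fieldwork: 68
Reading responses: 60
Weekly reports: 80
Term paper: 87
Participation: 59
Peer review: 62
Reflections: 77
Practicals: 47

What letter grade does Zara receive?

Practicals score 47 < 55: minimum not met.
Weighted total:
  Fieldwork 68 × 0.08 = 5.44
  Reading responses 60 × 0.05 = 3
  Weekly reports 80 × 0.05 = 4
  Term paper 87 × 0.06 = 5.22
  Participation 59 × 0.09 = 5.31
  Peer review 62 × 0.28 = 17.36
  Reflections 77 × 0.14 = 10.78
  Practicals 47 × 0.25 = 11.75
Sum = 62.86
Because the Practicals minimum was not met, the result is F.

F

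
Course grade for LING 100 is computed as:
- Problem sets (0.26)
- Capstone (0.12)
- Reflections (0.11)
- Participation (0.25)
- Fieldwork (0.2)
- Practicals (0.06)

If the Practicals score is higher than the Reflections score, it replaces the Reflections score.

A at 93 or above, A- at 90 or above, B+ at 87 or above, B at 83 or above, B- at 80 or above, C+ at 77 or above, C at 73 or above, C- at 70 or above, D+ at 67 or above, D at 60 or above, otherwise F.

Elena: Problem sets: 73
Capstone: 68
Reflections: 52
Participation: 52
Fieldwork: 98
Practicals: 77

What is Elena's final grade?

C-

Practicals (77) > Reflections (52), so Reflections counts as 77.
Weighted total:
  Problem sets 73 × 0.26 = 18.98
  Capstone 68 × 0.12 = 8.16
  Reflections 77 × 0.11 = 8.47
  Participation 52 × 0.25 = 13
  Fieldwork 98 × 0.2 = 19.6
  Practicals 77 × 0.06 = 4.62
Sum = 72.83
72.83 is ≥ 70 and < 73 → C-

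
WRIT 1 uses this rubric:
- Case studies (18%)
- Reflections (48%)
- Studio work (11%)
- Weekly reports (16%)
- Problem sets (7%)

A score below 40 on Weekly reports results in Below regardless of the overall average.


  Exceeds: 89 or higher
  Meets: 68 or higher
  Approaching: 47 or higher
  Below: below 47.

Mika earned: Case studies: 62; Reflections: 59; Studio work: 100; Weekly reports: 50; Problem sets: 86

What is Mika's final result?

Weekly reports score 50 ≥ 40: minimum met.
Weighted total:
  Case studies 62 × 0.18 = 11.16
  Reflections 59 × 0.48 = 28.32
  Studio work 100 × 0.11 = 11
  Weekly reports 50 × 0.16 = 8
  Problem sets 86 × 0.07 = 6.02
Sum = 64.5
64.5 is ≥ 47 and < 68 → Approaching

Approaching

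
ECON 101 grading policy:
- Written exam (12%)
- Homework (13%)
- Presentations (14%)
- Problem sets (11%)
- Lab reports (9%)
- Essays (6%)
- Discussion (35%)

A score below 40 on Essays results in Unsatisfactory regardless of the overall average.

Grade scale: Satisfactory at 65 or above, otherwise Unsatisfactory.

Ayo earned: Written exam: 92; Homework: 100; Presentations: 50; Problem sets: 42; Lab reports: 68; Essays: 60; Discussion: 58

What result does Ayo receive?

Essays score 60 ≥ 40: minimum met.
Weighted total:
  Written exam 92 × 0.12 = 11.04
  Homework 100 × 0.13 = 13
  Presentations 50 × 0.14 = 7
  Problem sets 42 × 0.11 = 4.62
  Lab reports 68 × 0.09 = 6.12
  Essays 60 × 0.06 = 3.6
  Discussion 58 × 0.35 = 20.3
Sum = 65.68
65.68 ≥ 65 → Satisfactory

Satisfactory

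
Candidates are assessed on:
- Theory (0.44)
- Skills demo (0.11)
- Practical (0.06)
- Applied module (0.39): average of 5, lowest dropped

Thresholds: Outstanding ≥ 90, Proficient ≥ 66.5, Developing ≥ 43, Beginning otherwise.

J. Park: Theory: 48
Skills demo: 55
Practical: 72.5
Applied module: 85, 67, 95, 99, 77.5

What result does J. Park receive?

Developing

Applied module: drop 67 → average of remaining 4 = 356.5/4 = 89.125
Weighted total:
  Theory 48 × 0.44 = 21.12
  Skills demo 55 × 0.11 = 6.05
  Practical 72.5 × 0.06 = 4.35
  Applied module 89.125 × 0.39 = 34.75875
Sum = 66.27875
66.27875 is ≥ 43 and < 66.5 → Developing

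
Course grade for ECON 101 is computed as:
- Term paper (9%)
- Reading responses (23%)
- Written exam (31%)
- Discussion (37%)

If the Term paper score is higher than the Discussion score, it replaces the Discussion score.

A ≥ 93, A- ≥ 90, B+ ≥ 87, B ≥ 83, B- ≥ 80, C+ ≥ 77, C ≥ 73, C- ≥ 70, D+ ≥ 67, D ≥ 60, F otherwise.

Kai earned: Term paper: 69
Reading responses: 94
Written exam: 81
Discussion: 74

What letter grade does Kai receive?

Term paper (69) ≤ Discussion (74), so Discussion stays at 74.
Weighted total:
  Term paper 69 × 0.09 = 6.21
  Reading responses 94 × 0.23 = 21.62
  Written exam 81 × 0.31 = 25.11
  Discussion 74 × 0.37 = 27.38
Sum = 80.32
80.32 is ≥ 80 and < 83 → B-

B-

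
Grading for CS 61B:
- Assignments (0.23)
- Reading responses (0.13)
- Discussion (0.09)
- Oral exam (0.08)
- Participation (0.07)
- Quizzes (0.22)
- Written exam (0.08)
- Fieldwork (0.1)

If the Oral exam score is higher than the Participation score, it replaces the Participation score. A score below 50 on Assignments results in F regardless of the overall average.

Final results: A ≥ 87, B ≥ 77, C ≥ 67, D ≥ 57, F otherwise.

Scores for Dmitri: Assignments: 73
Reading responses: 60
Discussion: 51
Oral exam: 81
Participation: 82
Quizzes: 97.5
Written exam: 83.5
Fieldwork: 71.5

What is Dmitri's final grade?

Oral exam (81) ≤ Participation (82), so Participation stays at 82.
Assignments score 73 ≥ 50: minimum met.
Weighted total:
  Assignments 73 × 0.23 = 16.79
  Reading responses 60 × 0.13 = 7.8
  Discussion 51 × 0.09 = 4.59
  Oral exam 81 × 0.08 = 6.48
  Participation 82 × 0.07 = 5.74
  Quizzes 97.5 × 0.22 = 21.45
  Written exam 83.5 × 0.08 = 6.68
  Fieldwork 71.5 × 0.1 = 7.15
Sum = 76.68
76.68 is ≥ 67 and < 77 → C

C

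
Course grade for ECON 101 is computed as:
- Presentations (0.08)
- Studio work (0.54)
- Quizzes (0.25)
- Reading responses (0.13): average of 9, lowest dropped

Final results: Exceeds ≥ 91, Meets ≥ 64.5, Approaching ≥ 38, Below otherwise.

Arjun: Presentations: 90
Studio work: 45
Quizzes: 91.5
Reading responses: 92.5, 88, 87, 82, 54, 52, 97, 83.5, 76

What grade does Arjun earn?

Meets

Reading responses: drop 52 → average of remaining 8 = 660/8 = 82.5
Weighted total:
  Presentations 90 × 0.08 = 7.2
  Studio work 45 × 0.54 = 24.3
  Quizzes 91.5 × 0.25 = 22.875
  Reading responses 82.5 × 0.13 = 10.725
Sum = 65.1
65.1 is ≥ 64.5 and < 91 → Meets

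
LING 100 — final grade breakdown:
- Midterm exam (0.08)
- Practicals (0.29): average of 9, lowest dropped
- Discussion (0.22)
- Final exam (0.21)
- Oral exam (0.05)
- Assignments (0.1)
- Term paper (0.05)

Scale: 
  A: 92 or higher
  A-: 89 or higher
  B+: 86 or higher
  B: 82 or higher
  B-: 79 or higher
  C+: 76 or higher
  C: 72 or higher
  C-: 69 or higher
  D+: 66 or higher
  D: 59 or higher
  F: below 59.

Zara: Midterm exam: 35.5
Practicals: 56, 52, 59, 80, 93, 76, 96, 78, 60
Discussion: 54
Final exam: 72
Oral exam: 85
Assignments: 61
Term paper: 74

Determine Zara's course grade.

D

Practicals: drop 52 → average of remaining 8 = 598/8 = 74.75
Weighted total:
  Midterm exam 35.5 × 0.08 = 2.84
  Practicals 74.75 × 0.29 = 21.6775
  Discussion 54 × 0.22 = 11.88
  Final exam 72 × 0.21 = 15.12
  Oral exam 85 × 0.05 = 4.25
  Assignments 61 × 0.1 = 6.1
  Term paper 74 × 0.05 = 3.7
Sum = 65.5675
65.5675 is ≥ 59 and < 66 → D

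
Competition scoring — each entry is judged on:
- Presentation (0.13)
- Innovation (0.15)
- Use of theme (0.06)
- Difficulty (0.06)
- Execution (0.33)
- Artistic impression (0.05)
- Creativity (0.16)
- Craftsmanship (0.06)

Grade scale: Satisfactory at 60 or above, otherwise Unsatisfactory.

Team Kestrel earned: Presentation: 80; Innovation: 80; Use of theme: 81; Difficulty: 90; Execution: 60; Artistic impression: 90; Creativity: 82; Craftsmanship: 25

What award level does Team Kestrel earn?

Satisfactory

Weighted total:
  Presentation 80 × 0.13 = 10.4
  Innovation 80 × 0.15 = 12
  Use of theme 81 × 0.06 = 4.86
  Difficulty 90 × 0.06 = 5.4
  Execution 60 × 0.33 = 19.8
  Artistic impression 90 × 0.05 = 4.5
  Creativity 82 × 0.16 = 13.12
  Craftsmanship 25 × 0.06 = 1.5
Sum = 71.58
71.58 ≥ 60 → Satisfactory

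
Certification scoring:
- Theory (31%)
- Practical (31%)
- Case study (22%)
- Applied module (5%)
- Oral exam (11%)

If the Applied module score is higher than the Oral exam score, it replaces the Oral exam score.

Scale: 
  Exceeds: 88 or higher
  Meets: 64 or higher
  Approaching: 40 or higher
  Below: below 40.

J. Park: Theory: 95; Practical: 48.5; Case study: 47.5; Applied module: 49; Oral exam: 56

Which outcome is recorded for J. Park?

Applied module (49) ≤ Oral exam (56), so Oral exam stays at 56.
Weighted total:
  Theory 95 × 0.31 = 29.45
  Practical 48.5 × 0.31 = 15.035
  Case study 47.5 × 0.22 = 10.45
  Applied module 49 × 0.05 = 2.45
  Oral exam 56 × 0.11 = 6.16
Sum = 63.545
63.545 is ≥ 40 and < 64 → Approaching

Approaching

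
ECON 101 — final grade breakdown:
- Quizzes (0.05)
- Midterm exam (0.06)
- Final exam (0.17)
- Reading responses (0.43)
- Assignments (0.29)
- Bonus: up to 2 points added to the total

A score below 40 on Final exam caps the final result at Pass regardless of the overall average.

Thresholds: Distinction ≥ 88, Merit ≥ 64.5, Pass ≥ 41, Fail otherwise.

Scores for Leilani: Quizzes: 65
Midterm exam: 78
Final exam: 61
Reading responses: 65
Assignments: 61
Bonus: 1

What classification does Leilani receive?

Merit

Final exam score 61 ≥ 40: minimum met.
Weighted total:
  Quizzes 65 × 0.05 = 3.25
  Midterm exam 78 × 0.06 = 4.68
  Final exam 61 × 0.17 = 10.37
  Reading responses 65 × 0.43 = 27.95
  Assignments 61 × 0.29 = 17.69
Sum = 63.94
Bonus: 63.94 + 1 = 64.94
64.94 is ≥ 64.5 and < 88 → Merit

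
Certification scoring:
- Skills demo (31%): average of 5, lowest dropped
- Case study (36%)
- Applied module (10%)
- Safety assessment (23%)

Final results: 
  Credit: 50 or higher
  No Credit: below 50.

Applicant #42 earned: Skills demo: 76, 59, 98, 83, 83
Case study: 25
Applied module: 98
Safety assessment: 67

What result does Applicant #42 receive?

Skills demo: drop 59 → average of remaining 4 = 340/4 = 85
Weighted total:
  Skills demo 85 × 0.31 = 26.35
  Case study 25 × 0.36 = 9
  Applied module 98 × 0.1 = 9.8
  Safety assessment 67 × 0.23 = 15.41
Sum = 60.56
60.56 ≥ 50 → Credit

Credit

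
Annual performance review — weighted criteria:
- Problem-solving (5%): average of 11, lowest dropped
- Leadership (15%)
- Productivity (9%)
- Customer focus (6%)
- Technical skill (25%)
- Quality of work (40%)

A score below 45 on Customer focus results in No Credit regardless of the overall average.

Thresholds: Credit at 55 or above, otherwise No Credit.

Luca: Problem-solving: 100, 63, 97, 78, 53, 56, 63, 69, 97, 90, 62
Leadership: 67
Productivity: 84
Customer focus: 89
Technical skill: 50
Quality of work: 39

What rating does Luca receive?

Problem-solving: drop 53 → average of remaining 10 = 775/10 = 77.5
Customer focus score 89 ≥ 45: minimum met.
Weighted total:
  Problem-solving 77.5 × 0.05 = 3.875
  Leadership 67 × 0.15 = 10.05
  Productivity 84 × 0.09 = 7.56
  Customer focus 89 × 0.06 = 5.34
  Technical skill 50 × 0.25 = 12.5
  Quality of work 39 × 0.4 = 15.6
Sum = 54.925
54.925 < 55 → No Credit

No Credit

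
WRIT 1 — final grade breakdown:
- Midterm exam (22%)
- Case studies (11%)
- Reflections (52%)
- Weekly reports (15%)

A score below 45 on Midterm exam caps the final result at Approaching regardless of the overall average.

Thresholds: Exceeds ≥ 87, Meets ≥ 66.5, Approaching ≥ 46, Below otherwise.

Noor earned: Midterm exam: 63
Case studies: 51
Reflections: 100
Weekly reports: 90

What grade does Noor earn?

Meets

Midterm exam score 63 ≥ 45: minimum met.
Weighted total:
  Midterm exam 63 × 0.22 = 13.86
  Case studies 51 × 0.11 = 5.61
  Reflections 100 × 0.52 = 52
  Weekly reports 90 × 0.15 = 13.5
Sum = 84.97
84.97 is ≥ 66.5 and < 87 → Meets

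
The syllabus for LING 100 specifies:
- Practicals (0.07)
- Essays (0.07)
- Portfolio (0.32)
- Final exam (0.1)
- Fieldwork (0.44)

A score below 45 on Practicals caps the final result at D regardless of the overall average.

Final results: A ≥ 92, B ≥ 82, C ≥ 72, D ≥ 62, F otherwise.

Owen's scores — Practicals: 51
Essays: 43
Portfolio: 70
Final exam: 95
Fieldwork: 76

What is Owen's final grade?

Practicals score 51 ≥ 45: minimum met.
Weighted total:
  Practicals 51 × 0.07 = 3.57
  Essays 43 × 0.07 = 3.01
  Portfolio 70 × 0.32 = 22.4
  Final exam 95 × 0.1 = 9.5
  Fieldwork 76 × 0.44 = 33.44
Sum = 71.92
71.92 is ≥ 62 and < 72 → D

D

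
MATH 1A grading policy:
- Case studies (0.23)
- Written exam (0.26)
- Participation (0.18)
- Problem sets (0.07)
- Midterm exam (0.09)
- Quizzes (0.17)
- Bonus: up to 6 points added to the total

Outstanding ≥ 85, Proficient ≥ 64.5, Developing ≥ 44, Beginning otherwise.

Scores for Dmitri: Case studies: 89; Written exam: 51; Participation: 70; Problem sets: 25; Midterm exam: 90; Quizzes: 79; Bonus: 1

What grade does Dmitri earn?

Proficient

Weighted total:
  Case studies 89 × 0.23 = 20.47
  Written exam 51 × 0.26 = 13.26
  Participation 70 × 0.18 = 12.6
  Problem sets 25 × 0.07 = 1.75
  Midterm exam 90 × 0.09 = 8.1
  Quizzes 79 × 0.17 = 13.43
Sum = 69.61
Bonus: 69.61 + 1 = 70.61
70.61 is ≥ 64.5 and < 85 → Proficient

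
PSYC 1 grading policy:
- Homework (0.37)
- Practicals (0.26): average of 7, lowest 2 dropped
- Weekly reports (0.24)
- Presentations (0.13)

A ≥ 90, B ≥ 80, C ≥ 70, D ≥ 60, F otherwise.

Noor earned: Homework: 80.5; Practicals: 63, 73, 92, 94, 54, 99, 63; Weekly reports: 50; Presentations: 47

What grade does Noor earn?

D

Practicals: drop 54, 63 → average of remaining 5 = 421/5 = 84.2
Weighted total:
  Homework 80.5 × 0.37 = 29.785
  Practicals 84.2 × 0.26 = 21.892
  Weekly reports 50 × 0.24 = 12
  Presentations 47 × 0.13 = 6.11
Sum = 69.787
69.787 is ≥ 60 and < 70 → D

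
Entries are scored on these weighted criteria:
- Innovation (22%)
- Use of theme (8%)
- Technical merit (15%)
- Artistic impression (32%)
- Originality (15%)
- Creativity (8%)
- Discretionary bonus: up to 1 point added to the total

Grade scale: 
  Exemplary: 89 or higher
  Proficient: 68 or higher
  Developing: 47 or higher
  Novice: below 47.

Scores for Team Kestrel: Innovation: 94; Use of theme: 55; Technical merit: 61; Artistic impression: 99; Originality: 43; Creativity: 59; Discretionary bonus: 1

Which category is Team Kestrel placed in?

Weighted total:
  Innovation 94 × 0.22 = 20.68
  Use of theme 55 × 0.08 = 4.4
  Technical merit 61 × 0.15 = 9.15
  Artistic impression 99 × 0.32 = 31.68
  Originality 43 × 0.15 = 6.45
  Creativity 59 × 0.08 = 4.72
Sum = 77.08
Discretionary bonus: 77.08 + 1 = 78.08
78.08 is ≥ 68 and < 89 → Proficient

Proficient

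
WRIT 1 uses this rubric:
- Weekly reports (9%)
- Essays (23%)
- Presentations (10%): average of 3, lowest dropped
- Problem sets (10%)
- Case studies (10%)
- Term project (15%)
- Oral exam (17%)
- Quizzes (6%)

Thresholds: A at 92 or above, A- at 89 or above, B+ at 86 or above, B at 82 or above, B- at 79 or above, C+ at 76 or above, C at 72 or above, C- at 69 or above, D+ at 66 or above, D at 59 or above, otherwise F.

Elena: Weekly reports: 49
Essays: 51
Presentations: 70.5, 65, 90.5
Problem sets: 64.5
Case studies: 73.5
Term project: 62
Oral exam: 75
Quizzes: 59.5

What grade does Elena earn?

D

Presentations: drop 65 → average of remaining 2 = 161/2 = 80.5
Weighted total:
  Weekly reports 49 × 0.09 = 4.41
  Essays 51 × 0.23 = 11.73
  Presentations 80.5 × 0.1 = 8.05
  Problem sets 64.5 × 0.1 = 6.45
  Case studies 73.5 × 0.1 = 7.35
  Term project 62 × 0.15 = 9.3
  Oral exam 75 × 0.17 = 12.75
  Quizzes 59.5 × 0.06 = 3.57
Sum = 63.61
63.61 is ≥ 59 and < 66 → D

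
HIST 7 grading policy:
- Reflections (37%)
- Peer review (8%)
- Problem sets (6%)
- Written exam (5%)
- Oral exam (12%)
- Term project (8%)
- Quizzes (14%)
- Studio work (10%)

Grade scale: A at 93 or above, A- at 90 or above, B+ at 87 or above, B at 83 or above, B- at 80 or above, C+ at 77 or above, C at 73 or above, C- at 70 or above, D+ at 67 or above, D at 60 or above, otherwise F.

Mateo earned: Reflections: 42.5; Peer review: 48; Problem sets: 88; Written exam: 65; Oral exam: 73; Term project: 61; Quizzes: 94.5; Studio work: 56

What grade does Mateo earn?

D

Weighted total:
  Reflections 42.5 × 0.37 = 15.725
  Peer review 48 × 0.08 = 3.84
  Problem sets 88 × 0.06 = 5.28
  Written exam 65 × 0.05 = 3.25
  Oral exam 73 × 0.12 = 8.76
  Term project 61 × 0.08 = 4.88
  Quizzes 94.5 × 0.14 = 13.23
  Studio work 56 × 0.1 = 5.6
Sum = 60.565
60.565 is ≥ 60 and < 67 → D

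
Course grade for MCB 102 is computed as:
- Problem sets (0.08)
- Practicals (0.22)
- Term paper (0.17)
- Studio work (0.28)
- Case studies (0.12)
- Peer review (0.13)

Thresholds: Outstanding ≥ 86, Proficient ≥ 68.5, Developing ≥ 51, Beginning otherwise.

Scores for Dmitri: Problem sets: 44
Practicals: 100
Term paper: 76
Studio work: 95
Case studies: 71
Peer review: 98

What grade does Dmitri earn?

Outstanding

Weighted total:
  Problem sets 44 × 0.08 = 3.52
  Practicals 100 × 0.22 = 22
  Term paper 76 × 0.17 = 12.92
  Studio work 95 × 0.28 = 26.6
  Case studies 71 × 0.12 = 8.52
  Peer review 98 × 0.13 = 12.74
Sum = 86.3
86.3 ≥ 86 → Outstanding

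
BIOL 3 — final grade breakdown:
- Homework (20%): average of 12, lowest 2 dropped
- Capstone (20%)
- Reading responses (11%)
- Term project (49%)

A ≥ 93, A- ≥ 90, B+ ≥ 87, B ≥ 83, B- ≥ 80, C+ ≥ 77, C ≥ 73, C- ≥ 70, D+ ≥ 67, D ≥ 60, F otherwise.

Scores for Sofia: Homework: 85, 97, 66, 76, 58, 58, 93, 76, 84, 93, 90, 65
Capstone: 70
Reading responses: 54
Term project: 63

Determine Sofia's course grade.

Homework: drop 58, 58 → average of remaining 10 = 825/10 = 82.5
Weighted total:
  Homework 82.5 × 0.2 = 16.5
  Capstone 70 × 0.2 = 14
  Reading responses 54 × 0.11 = 5.94
  Term project 63 × 0.49 = 30.87
Sum = 67.31
67.31 is ≥ 67 and < 70 → D+

D+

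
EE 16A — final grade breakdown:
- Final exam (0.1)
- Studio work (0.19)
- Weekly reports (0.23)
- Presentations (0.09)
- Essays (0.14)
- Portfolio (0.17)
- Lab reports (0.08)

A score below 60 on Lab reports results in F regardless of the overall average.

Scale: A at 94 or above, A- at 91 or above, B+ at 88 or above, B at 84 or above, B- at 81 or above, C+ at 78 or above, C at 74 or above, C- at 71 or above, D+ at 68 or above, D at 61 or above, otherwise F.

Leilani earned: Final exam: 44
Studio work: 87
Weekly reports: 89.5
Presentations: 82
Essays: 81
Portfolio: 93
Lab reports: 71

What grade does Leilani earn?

B-

Lab reports score 71 ≥ 60: minimum met.
Weighted total:
  Final exam 44 × 0.1 = 4.4
  Studio work 87 × 0.19 = 16.53
  Weekly reports 89.5 × 0.23 = 20.585
  Presentations 82 × 0.09 = 7.38
  Essays 81 × 0.14 = 11.34
  Portfolio 93 × 0.17 = 15.81
  Lab reports 71 × 0.08 = 5.68
Sum = 81.725
81.725 is ≥ 81 and < 84 → B-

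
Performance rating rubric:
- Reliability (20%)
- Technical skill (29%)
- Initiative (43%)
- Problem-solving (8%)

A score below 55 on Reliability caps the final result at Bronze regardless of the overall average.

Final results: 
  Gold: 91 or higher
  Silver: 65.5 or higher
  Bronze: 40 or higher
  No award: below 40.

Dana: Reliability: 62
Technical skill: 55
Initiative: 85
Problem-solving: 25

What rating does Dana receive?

Reliability score 62 ≥ 55: minimum met.
Weighted total:
  Reliability 62 × 0.2 = 12.4
  Technical skill 55 × 0.29 = 15.95
  Initiative 85 × 0.43 = 36.55
  Problem-solving 25 × 0.08 = 2
Sum = 66.9
66.9 is ≥ 65.5 and < 91 → Silver

Silver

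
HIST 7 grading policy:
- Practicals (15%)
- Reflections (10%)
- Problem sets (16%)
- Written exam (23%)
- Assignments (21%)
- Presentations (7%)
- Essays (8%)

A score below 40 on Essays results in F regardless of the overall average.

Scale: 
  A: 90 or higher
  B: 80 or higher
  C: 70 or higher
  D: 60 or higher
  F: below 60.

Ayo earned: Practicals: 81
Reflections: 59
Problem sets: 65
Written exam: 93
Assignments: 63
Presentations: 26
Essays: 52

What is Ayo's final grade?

D

Essays score 52 ≥ 40: minimum met.
Weighted total:
  Practicals 81 × 0.15 = 12.15
  Reflections 59 × 0.1 = 5.9
  Problem sets 65 × 0.16 = 10.4
  Written exam 93 × 0.23 = 21.39
  Assignments 63 × 0.21 = 13.23
  Presentations 26 × 0.07 = 1.82
  Essays 52 × 0.08 = 4.16
Sum = 69.05
69.05 is ≥ 60 and < 70 → D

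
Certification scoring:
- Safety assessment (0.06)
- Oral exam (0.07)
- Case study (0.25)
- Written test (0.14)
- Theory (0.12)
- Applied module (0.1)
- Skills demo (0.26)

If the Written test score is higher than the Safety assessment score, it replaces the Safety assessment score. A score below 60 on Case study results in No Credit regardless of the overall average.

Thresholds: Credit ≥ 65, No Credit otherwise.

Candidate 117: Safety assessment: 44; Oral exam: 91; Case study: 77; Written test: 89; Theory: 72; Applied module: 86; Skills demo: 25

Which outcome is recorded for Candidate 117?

Written test (89) > Safety assessment (44), so Safety assessment counts as 89.
Case study score 77 ≥ 60: minimum met.
Weighted total:
  Safety assessment 89 × 0.06 = 5.34
  Oral exam 91 × 0.07 = 6.37
  Case study 77 × 0.25 = 19.25
  Written test 89 × 0.14 = 12.46
  Theory 72 × 0.12 = 8.64
  Applied module 86 × 0.1 = 8.6
  Skills demo 25 × 0.26 = 6.5
Sum = 67.16
67.16 ≥ 65 → Credit

Credit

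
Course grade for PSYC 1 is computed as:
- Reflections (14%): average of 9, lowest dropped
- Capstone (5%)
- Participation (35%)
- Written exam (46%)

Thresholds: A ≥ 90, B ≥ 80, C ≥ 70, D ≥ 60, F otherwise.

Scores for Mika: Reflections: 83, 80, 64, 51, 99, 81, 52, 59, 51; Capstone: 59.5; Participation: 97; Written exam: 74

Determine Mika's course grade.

B

Reflections: drop 51 → average of remaining 8 = 569/8 = 71.125
Weighted total:
  Reflections 71.125 × 0.14 = 9.9575
  Capstone 59.5 × 0.05 = 2.975
  Participation 97 × 0.35 = 33.95
  Written exam 74 × 0.46 = 34.04
Sum = 80.9225
80.9225 is ≥ 80 and < 90 → B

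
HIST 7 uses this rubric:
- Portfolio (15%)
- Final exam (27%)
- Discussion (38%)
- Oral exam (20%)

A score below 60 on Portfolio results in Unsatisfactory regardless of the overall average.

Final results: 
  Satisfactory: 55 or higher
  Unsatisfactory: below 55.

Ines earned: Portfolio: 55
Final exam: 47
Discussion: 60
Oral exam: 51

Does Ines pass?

Portfolio score 55 < 60: minimum not met.
Weighted total:
  Portfolio 55 × 0.15 = 8.25
  Final exam 47 × 0.27 = 12.69
  Discussion 60 × 0.38 = 22.8
  Oral exam 51 × 0.2 = 10.2
Sum = 53.94
Because the Portfolio minimum was not met, the result is Unsatisfactory.

Unsatisfactory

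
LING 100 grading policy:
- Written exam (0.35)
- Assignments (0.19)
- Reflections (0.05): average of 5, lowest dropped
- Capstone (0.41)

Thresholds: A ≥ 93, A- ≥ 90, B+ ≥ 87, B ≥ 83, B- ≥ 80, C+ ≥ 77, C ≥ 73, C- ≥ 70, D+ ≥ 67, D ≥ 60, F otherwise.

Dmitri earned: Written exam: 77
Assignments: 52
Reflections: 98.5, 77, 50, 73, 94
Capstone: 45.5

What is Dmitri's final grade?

Reflections: drop 50 → average of remaining 4 = 342.5/4 = 85.625
Weighted total:
  Written exam 77 × 0.35 = 26.95
  Assignments 52 × 0.19 = 9.88
  Reflections 85.625 × 0.05 = 4.28125
  Capstone 45.5 × 0.41 = 18.655
Sum = 59.76625
59.76625 < 60 → F

F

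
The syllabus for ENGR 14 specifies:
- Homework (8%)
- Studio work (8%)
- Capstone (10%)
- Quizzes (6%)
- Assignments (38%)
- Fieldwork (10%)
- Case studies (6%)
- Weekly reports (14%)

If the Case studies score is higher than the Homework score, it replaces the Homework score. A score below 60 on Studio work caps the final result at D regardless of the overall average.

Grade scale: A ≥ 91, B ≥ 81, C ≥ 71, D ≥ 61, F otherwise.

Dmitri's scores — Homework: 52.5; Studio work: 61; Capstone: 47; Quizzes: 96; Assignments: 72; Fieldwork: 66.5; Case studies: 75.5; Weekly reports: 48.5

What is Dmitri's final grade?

Case studies (75.5) > Homework (52.5), so Homework counts as 75.5.
Studio work score 61 ≥ 60: minimum met.
Weighted total:
  Homework 75.5 × 0.08 = 6.04
  Studio work 61 × 0.08 = 4.88
  Capstone 47 × 0.1 = 4.7
  Quizzes 96 × 0.06 = 5.76
  Assignments 72 × 0.38 = 27.36
  Fieldwork 66.5 × 0.1 = 6.65
  Case studies 75.5 × 0.06 = 4.53
  Weekly reports 48.5 × 0.14 = 6.79
Sum = 66.71
66.71 is ≥ 61 and < 71 → D

D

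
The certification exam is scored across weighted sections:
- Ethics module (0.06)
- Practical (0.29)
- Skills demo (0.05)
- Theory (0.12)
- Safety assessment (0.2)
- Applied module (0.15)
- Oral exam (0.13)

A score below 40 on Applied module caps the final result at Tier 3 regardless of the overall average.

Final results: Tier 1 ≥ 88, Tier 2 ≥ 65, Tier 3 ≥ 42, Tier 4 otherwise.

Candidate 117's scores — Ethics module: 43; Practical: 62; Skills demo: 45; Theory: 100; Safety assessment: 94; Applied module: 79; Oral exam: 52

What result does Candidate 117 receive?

Tier 2

Applied module score 79 ≥ 40: minimum met.
Weighted total:
  Ethics module 43 × 0.06 = 2.58
  Practical 62 × 0.29 = 17.98
  Skills demo 45 × 0.05 = 2.25
  Theory 100 × 0.12 = 12
  Safety assessment 94 × 0.2 = 18.8
  Applied module 79 × 0.15 = 11.85
  Oral exam 52 × 0.13 = 6.76
Sum = 72.22
72.22 is ≥ 65 and < 88 → Tier 2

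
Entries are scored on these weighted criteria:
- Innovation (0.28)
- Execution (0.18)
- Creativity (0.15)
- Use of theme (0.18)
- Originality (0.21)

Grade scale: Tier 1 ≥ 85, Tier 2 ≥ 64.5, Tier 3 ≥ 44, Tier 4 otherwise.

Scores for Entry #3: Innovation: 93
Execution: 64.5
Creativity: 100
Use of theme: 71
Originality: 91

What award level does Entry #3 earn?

Weighted total:
  Innovation 93 × 0.28 = 26.04
  Execution 64.5 × 0.18 = 11.61
  Creativity 100 × 0.15 = 15
  Use of theme 71 × 0.18 = 12.78
  Originality 91 × 0.21 = 19.11
Sum = 84.54
84.54 is ≥ 64.5 and < 85 → Tier 2

Tier 2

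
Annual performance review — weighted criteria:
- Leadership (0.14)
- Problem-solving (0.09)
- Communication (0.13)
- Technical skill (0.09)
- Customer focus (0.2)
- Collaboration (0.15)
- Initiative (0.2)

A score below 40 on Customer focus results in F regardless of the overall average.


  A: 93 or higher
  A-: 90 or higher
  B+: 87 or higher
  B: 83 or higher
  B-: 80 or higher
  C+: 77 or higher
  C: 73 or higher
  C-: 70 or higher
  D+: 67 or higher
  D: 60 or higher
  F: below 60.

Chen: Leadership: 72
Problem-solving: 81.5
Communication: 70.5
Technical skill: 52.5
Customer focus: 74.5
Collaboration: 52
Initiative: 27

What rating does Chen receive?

F

Customer focus score 74.5 ≥ 40: minimum met.
Weighted total:
  Leadership 72 × 0.14 = 10.08
  Problem-solving 81.5 × 0.09 = 7.335
  Communication 70.5 × 0.13 = 9.165
  Technical skill 52.5 × 0.09 = 4.725
  Customer focus 74.5 × 0.2 = 14.9
  Collaboration 52 × 0.15 = 7.8
  Initiative 27 × 0.2 = 5.4
Sum = 59.405
59.405 < 60 → F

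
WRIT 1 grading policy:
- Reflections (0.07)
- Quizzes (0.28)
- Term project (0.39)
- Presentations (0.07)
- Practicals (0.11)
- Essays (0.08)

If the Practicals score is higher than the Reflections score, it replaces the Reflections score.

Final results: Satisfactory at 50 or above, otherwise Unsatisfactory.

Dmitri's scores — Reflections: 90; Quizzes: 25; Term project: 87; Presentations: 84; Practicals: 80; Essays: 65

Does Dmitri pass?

Practicals (80) ≤ Reflections (90), so Reflections stays at 90.
Weighted total:
  Reflections 90 × 0.07 = 6.3
  Quizzes 25 × 0.28 = 7
  Term project 87 × 0.39 = 33.93
  Presentations 84 × 0.07 = 5.88
  Practicals 80 × 0.11 = 8.8
  Essays 65 × 0.08 = 5.2
Sum = 67.11
67.11 ≥ 50 → Satisfactory

Satisfactory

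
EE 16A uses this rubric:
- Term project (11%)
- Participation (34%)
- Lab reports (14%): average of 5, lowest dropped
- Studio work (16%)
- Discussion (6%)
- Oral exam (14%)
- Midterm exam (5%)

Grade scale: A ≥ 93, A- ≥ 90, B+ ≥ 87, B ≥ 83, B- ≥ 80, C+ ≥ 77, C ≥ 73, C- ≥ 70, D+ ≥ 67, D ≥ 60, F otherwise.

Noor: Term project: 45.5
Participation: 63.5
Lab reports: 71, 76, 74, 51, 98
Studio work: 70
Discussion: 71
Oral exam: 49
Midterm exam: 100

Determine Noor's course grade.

D

Lab reports: drop 51 → average of remaining 4 = 319/4 = 79.75
Weighted total:
  Term project 45.5 × 0.11 = 5.005
  Participation 63.5 × 0.34 = 21.59
  Lab reports 79.75 × 0.14 = 11.165
  Studio work 70 × 0.16 = 11.2
  Discussion 71 × 0.06 = 4.26
  Oral exam 49 × 0.14 = 6.86
  Midterm exam 100 × 0.05 = 5
Sum = 65.08
65.08 is ≥ 60 and < 67 → D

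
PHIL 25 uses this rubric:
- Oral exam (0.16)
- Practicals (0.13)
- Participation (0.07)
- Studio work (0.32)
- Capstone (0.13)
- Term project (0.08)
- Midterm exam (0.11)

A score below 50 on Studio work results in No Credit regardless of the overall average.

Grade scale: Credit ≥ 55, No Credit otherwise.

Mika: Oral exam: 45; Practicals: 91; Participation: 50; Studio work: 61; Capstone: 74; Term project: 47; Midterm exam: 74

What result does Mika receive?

Credit

Studio work score 61 ≥ 50: minimum met.
Weighted total:
  Oral exam 45 × 0.16 = 7.2
  Practicals 91 × 0.13 = 11.83
  Participation 50 × 0.07 = 3.5
  Studio work 61 × 0.32 = 19.52
  Capstone 74 × 0.13 = 9.62
  Term project 47 × 0.08 = 3.76
  Midterm exam 74 × 0.11 = 8.14
Sum = 63.57
63.57 ≥ 55 → Credit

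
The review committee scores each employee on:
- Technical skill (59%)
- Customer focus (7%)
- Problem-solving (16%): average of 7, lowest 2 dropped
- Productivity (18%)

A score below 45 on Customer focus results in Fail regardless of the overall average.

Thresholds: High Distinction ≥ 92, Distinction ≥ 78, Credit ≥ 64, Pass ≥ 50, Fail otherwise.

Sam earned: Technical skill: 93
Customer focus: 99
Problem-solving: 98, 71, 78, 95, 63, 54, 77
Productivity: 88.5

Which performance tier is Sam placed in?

Problem-solving: drop 54, 63 → average of remaining 5 = 419/5 = 83.8
Customer focus score 99 ≥ 45: minimum met.
Weighted total:
  Technical skill 93 × 0.59 = 54.87
  Customer focus 99 × 0.07 = 6.93
  Problem-solving 83.8 × 0.16 = 13.408
  Productivity 88.5 × 0.18 = 15.93
Sum = 91.138
91.138 is ≥ 78 and < 92 → Distinction

Distinction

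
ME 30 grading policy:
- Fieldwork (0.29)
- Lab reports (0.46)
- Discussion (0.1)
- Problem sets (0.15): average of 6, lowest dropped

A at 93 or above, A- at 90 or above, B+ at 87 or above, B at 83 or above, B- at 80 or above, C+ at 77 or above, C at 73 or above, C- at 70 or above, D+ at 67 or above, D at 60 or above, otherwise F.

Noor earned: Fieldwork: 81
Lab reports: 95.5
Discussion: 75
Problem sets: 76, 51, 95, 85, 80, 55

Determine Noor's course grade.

Problem sets: drop 51 → average of remaining 5 = 391/5 = 78.2
Weighted total:
  Fieldwork 81 × 0.29 = 23.49
  Lab reports 95.5 × 0.46 = 43.93
  Discussion 75 × 0.1 = 7.5
  Problem sets 78.2 × 0.15 = 11.73
Sum = 86.65
86.65 is ≥ 83 and < 87 → B

B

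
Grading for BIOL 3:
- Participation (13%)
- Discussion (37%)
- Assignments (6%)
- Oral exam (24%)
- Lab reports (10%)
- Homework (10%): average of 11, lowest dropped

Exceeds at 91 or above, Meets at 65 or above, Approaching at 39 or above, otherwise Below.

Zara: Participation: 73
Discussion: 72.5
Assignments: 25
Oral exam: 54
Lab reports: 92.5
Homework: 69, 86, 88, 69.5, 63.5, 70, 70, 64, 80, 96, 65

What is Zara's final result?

Meets

Homework: drop 63.5 → average of remaining 10 = 757.5/10 = 75.75
Weighted total:
  Participation 73 × 0.13 = 9.49
  Discussion 72.5 × 0.37 = 26.825
  Assignments 25 × 0.06 = 1.5
  Oral exam 54 × 0.24 = 12.96
  Lab reports 92.5 × 0.1 = 9.25
  Homework 75.75 × 0.1 = 7.575
Sum = 67.6
67.6 is ≥ 65 and < 91 → Meets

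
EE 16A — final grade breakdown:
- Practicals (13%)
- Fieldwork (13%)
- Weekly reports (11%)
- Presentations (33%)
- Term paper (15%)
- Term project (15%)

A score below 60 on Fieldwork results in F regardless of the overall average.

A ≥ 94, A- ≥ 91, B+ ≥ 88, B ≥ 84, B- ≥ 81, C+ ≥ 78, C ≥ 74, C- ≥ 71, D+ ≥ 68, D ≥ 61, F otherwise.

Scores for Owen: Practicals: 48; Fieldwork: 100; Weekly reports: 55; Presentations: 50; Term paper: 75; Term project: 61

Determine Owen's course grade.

D

Fieldwork score 100 ≥ 60: minimum met.
Weighted total:
  Practicals 48 × 0.13 = 6.24
  Fieldwork 100 × 0.13 = 13
  Weekly reports 55 × 0.11 = 6.05
  Presentations 50 × 0.33 = 16.5
  Term paper 75 × 0.15 = 11.25
  Term project 61 × 0.15 = 9.15
Sum = 62.19
62.19 is ≥ 61 and < 68 → D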